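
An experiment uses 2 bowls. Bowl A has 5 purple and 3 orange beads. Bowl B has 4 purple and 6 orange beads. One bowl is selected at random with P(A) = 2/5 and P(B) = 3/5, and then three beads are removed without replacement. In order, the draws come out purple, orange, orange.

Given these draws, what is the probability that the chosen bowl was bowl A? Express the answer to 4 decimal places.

0.2632

The likelihood of the observed sequence under each hypothesis: P(data | bowl A) = (5/8)(3/7)(2/6) = 5/56; P(data | bowl B) = (4/10)(6/9)(5/8) = 1/6.
The prior-weighted likelihoods are 2/5 · 5/56 = 1/28, 3/5 · 1/6 = 1/10; these sum to 19/140.
By Bayes' rule, P(bowl A | data) = (1/28) / (19/140) = 5/19.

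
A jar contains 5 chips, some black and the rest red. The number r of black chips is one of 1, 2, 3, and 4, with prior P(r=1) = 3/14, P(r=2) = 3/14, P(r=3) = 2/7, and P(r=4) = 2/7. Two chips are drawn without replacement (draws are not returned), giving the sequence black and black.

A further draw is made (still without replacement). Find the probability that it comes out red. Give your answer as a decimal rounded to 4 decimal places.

Under each hypothesis, the probability of the observed sequence is: P(data | r = 1) = (1/5)(0/4) = 0; P(data | r = 2) = (2/5)(1/4) = 1/10; P(data | r = 3) = (3/5)(2/4) = 3/10; P(data | r = 4) = (4/5)(3/4) = 3/5.
Weighting by the prior gives 3/14 · 0 = 0, 3/14 · 1/10 = 3/140, 2/7 · 3/10 = 3/35, 2/7 · 3/5 = 6/35; with total 39/140.
Normalising, the posterior is P(r = 1 | data) = 0, P(r = 2 | data) = 1/13, P(r = 3 | data) = 4/13, P(r = 4 | data) = 8/13.
The predictive probability is P(red next | data) = (1)(1/13) + (2/3)(4/13) + (1/3)(8/13) = 19/39.

0.4872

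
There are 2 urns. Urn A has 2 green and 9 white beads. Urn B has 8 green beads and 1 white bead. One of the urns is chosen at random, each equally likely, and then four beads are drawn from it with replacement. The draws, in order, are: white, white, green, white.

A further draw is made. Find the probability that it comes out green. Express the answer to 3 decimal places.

0.190

The likelihood of the observed sequence under each hypothesis: P(data | urn A) = (9/11)(9/11)(2/11)(9/11) = 0.099583; P(data | urn B) = (1/9)(1/9)(8/9)(1/9) = 0.0012193.
Multiplying each by its prior: 1/2 · 0.099583 = 0.049792, 1/2 · 0.0012193 = 0.00060966; with total 0.050401.
The posterior is then P(urn A | data) = 0.9879, P(urn B | data) = 0.012096.
Averaging over the posterior, P(green next | data) = (2/11)(0.9879) + (8/9)(0.012096) = 0.19037.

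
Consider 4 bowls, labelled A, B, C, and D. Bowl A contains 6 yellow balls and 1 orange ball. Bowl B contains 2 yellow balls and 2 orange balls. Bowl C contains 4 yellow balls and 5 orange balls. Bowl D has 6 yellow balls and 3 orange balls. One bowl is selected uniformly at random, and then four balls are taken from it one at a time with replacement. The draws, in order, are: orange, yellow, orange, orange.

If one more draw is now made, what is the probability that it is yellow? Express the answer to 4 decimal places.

The likelihood of the observed sequence under each hypothesis: P(data | bowl A) = (1/7)(6/7)(1/7)(1/7) = 0.002499; P(data | bowl B) = (2/4)(2/4)(2/4)(2/4) = 0.0625; P(data | bowl C) = (5/9)(4/9)(5/9)(5/9) = 0.076208; P(data | bowl D) = (3/9)(6/9)(3/9)(3/9) = 0.024691.
The prior-weighted likelihoods are 1/4 · 0.002499 = 0.00062474, 1/4 · 0.0625 = 0.015625, 1/4 · 0.076208 = 0.019052, 1/4 · 0.024691 = 0.0061728; these sum to 0.041475.
Normalising, the posterior is P(bowl A | data) = 0.015063, P(bowl B | data) = 0.37674, P(bowl C | data) = 0.45937, P(bowl D | data) = 0.14883.
Averaging over the posterior, P(yellow next | data) = (6/7)(0.015063) + (1/2)(0.37674) + (4/9)(0.45937) + (2/3)(0.14883) = 0.50467.

0.5047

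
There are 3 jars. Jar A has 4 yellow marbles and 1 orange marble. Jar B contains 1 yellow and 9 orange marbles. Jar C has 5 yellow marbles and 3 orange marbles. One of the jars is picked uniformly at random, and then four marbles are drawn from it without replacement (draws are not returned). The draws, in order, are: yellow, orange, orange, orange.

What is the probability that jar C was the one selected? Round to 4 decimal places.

The likelihood of the observed sequence under each hypothesis: P(data | jar A) = (4/5)(1/4)(0/3) = 0; P(data | jar B) = (1/10)(9/9)(8/8)(7/7) = 1/10; P(data | jar C) = (5/8)(3/7)(2/6)(1/5) = 1/56.
The prior-weighted likelihoods are 1/3 · 0 = 0, 1/3 · 1/10 = 1/30, 1/3 · 1/56 = 1/168; these sum to 11/280.
Therefore the posterior P(jar C | data) = (1/168) / (11/280) = 5/33.

0.1515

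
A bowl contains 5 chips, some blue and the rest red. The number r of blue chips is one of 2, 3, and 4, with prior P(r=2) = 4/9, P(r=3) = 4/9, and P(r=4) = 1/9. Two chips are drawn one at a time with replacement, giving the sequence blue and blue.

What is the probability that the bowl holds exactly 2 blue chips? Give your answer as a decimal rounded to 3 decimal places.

Under each hypothesis, the probability of the observed sequence is: P(data | r = 2) = (2/5)(2/5) = 4/25; P(data | r = 3) = (3/5)(3/5) = 9/25; P(data | r = 4) = (4/5)(4/5) = 16/25.
The prior-weighted likelihoods are 4/9 · 4/25 = 16/225, 4/9 · 9/25 = 4/25, 1/9 · 16/25 = 16/225; with total 68/225.
By Bayes' rule, P(r = 2 | data) = (16/225) / (68/225) = 4/17.

0.235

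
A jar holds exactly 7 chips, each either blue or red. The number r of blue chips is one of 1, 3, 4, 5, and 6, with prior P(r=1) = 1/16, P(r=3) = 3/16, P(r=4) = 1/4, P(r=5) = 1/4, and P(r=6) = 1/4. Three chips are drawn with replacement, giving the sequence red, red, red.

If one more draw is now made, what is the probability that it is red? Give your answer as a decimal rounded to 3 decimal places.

0.636

The likelihood of the observed sequence under each hypothesis: P(data | r = 1) = (6/7)(6/7)(6/7) = 0.62974; P(data | r = 3) = (4/7)(4/7)(4/7) = 0.18659; P(data | r = 4) = (3/7)(3/7)(3/7) = 0.078717; P(data | r = 5) = (2/7)(2/7)(2/7) = 0.023324; P(data | r = 6) = (1/7)(1/7)(1/7) = 0.0029155.
Weighting by the prior gives 1/16 · 0.62974 = 0.039359, 3/16 · 0.18659 = 0.034985, 1/4 · 0.078717 = 0.019679, 1/4 · 0.023324 = 0.0058309, 1/4 · 0.0029155 = 0.00072886; these sum to 0.10058.
The posterior is then P(r = 1 | data) = 0.3913, P(r = 3 | data) = 0.34783, P(r = 4 | data) = 0.19565, P(r = 5 | data) = 0.057971, P(r = 6 | data) = 0.0072464.
Averaging over the posterior, P(red next | data) = (6/7)(0.3913) + (4/7)(0.34783) + (3/7)(0.19565) + (2/7)(0.057971) + (1/7)(0.0072464) = 0.63561.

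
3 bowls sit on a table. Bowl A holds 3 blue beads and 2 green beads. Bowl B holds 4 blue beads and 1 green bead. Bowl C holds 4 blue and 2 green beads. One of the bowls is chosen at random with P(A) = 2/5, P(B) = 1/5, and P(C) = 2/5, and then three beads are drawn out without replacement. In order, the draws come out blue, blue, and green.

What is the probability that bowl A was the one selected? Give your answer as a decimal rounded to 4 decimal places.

0.4000

For each hypothesis, P(data | H) works out to: P(data | bowl A) = (3/5)(2/4)(2/3) = 1/5; P(data | bowl B) = (4/5)(3/4)(1/3) = 1/5; P(data | bowl C) = (4/6)(3/5)(2/4) = 1/5.
Multiplying each by its prior: 2/5 · 1/5 = 2/25, 1/5 · 1/5 = 1/25, 2/5 · 1/5 = 2/25; these sum to 1/5.
Hence P(bowl A | data) = (2/25) / (1/5) = 2/5.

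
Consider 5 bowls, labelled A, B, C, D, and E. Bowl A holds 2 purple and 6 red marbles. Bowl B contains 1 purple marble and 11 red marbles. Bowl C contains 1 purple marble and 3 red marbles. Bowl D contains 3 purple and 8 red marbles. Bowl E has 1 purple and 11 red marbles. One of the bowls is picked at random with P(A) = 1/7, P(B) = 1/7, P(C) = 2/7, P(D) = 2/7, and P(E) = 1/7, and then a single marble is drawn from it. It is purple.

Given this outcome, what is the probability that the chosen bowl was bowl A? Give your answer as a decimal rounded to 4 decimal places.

The likelihood of this draw under each hypothesis: P(data | bowl A) = (2/8) = 1/4; P(data | bowl B) = (1/12) = 1/12; P(data | bowl C) = (1/4) = 1/4; P(data | bowl D) = (3/11) = 3/11; P(data | bowl E) = (1/12) = 1/12.
Weighting by the prior gives 1/7 · 1/4 = 1/28, 1/7 · 1/12 = 1/84, 2/7 · 1/4 = 1/14, 2/7 · 3/11 = 6/77, 1/7 · 1/12 = 1/84; summing to 193/924.
By Bayes' rule, P(bowl A | data) = (1/28) / (193/924) = 33/193.

0.1710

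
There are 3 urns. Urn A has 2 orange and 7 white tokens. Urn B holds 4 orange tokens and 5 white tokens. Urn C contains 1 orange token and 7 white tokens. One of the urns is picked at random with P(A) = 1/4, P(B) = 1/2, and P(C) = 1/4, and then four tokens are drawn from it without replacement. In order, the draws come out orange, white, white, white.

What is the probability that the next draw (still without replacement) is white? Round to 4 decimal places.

0.7089

For each hypothesis, P(data | H) works out to: P(data | urn A) = (2/9)(7/8)(6/7)(5/6) = 5/36; P(data | urn B) = (4/9)(5/8)(4/7)(3/6) = 5/63; P(data | urn C) = (1/8)(7/7)(6/6)(5/5) = 1/8.
The prior-weighted likelihoods are 1/4 · 5/36 = 5/144, 1/2 · 5/63 = 5/126, 1/4 · 1/8 = 1/32; these sum to 71/672.
The posterior is then P(urn A | data) = 70/213, P(urn B | data) = 80/213, P(urn C | data) = 21/71.
The predictive probability is P(white next | data) = (4/5)(70/213) + (2/5)(80/213) + (1)(21/71) = 151/213.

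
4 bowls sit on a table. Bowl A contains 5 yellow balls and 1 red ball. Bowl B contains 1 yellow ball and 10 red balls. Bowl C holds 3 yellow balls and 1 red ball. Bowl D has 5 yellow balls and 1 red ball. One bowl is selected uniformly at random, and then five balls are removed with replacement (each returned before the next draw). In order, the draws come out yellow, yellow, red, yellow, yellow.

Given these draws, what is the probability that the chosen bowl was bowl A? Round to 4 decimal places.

Under each hypothesis, the probability of the observed sequence is: P(data | bowl A) = (5/6)(5/6)(1/6)(5/6)(5/6) = 0.080376; P(data | bowl B) = (1/11)(1/11)(10/11)(1/11)(1/11) = 6.2092e-05; P(data | bowl C) = (3/4)(3/4)(1/4)(3/4)(3/4) = 0.079102; P(data | bowl D) = (5/6)(5/6)(1/6)(5/6)(5/6) = 0.080376.
The prior-weighted likelihoods are 1/4 · 0.080376 = 0.020094, 1/4 · 6.2092e-05 = 1.5523e-05, 1/4 · 0.079102 = 0.019775, 1/4 · 0.080376 = 0.020094; these sum to 0.059979.
So P(bowl A | data) = (0.020094) / (0.059979) = 0.33502.

0.3350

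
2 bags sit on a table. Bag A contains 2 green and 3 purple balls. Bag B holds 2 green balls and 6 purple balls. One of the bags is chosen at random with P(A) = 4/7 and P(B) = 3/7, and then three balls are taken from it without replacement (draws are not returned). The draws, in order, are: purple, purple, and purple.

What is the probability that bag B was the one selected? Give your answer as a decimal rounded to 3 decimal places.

For each hypothesis, P(data | H) works out to: P(data | bag A) = (3/5)(2/4)(1/3) = 1/10; P(data | bag B) = (6/8)(5/7)(4/6) = 5/14.
Multiplying each by its prior: 4/7 · 1/10 = 2/35, 3/7 · 5/14 = 15/98; these sum to 103/490.
By Bayes' rule, P(bag B | data) = (15/98) / (103/490) = 75/103.

0.728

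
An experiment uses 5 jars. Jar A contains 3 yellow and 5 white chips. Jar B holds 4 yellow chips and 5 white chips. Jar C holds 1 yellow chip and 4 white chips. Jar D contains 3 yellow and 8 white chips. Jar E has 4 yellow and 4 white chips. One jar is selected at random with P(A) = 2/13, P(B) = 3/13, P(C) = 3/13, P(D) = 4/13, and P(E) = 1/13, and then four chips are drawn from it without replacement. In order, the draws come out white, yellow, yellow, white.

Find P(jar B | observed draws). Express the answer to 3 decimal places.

Under each hypothesis, the probability of the observed sequence is: P(data | jar A) = (5/8)(3/7)(2/6)(4/5) = 0.071429; P(data | jar B) = (5/9)(4/8)(3/7)(4/6) = 0.079365; P(data | jar C) = (4/5)(1/4)(0/3) = 0; P(data | jar D) = (8/11)(3/10)(2/9)(7/8) = 0.042424; P(data | jar E) = (4/8)(4/7)(3/6)(3/5) = 0.085714.
The prior-weighted likelihoods are 2/13 · 0.071429 = 0.010989, 3/13 · 0.079365 = 0.018315, 3/13 · 0 = 0, 4/13 · 0.042424 = 0.013054, 1/13 · 0.085714 = 0.0065934; with total 0.048951.
Therefore the posterior P(jar B | data) = (0.018315) / (0.048951) = 0.37415.

0.374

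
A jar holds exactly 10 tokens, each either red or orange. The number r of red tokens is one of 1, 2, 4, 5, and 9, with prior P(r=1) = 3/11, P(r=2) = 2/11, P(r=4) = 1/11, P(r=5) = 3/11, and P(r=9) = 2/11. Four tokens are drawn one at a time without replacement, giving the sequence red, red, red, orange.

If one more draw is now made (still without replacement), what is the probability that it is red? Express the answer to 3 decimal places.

0.649

Under each hypothesis, the probability of the observed sequence is: P(data | r = 1) = (1/10)(0/9) = 0; P(data | r = 2) = (2/10)(1/9)(0/8) = 0; P(data | r = 4) = (4/10)(3/9)(2/8)(6/7) = 0.028571; P(data | r = 5) = (5/10)(4/9)(3/8)(5/7) = 0.059524; P(data | r = 9) = (9/10)(8/9)(7/8)(1/7) = 0.1.
Multiplying each by its prior: 3/11 · 0 = 0, 2/11 · 0 = 0, 1/11 · 0.028571 = 0.0025974, 3/11 · 0.059524 = 0.016234, 2/11 · 0.1 = 0.018182; summing to 0.037013.
Dividing through by the total gives posterior P(r = 1 | data) = 0, P(r = 2 | data) = 0, P(r = 4 | data) = 0.070175, P(r = 5 | data) = 0.4386, P(r = 9 | data) = 0.49123.
So P(red next | data) = Σ P(red next | H) P(H | data) = (1/6)(0.070175) + (1/3)(0.4386) + (1)(0.49123) = 0.64912.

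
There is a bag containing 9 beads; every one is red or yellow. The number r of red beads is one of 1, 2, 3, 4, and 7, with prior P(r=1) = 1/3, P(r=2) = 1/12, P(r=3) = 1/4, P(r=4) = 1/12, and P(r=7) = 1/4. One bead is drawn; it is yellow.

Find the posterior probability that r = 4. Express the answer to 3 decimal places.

Under each hypothesis, the probability of this draw is: P(data | r = 1) = (8/9) = 8/9; P(data | r = 2) = (7/9) = 7/9; P(data | r = 3) = (6/9) = 2/3; P(data | r = 4) = (5/9) = 5/9; P(data | r = 7) = (2/9) = 2/9.
Weighting by the prior gives 1/3 · 8/9 = 8/27, 1/12 · 7/9 = 7/108, 1/4 · 2/3 = 1/6, 1/12 · 5/9 = 5/108, 1/4 · 2/9 = 1/18; these sum to 17/27.
Therefore the posterior P(r = 4 | data) = (5/108) / (17/27) = 5/68.

0.074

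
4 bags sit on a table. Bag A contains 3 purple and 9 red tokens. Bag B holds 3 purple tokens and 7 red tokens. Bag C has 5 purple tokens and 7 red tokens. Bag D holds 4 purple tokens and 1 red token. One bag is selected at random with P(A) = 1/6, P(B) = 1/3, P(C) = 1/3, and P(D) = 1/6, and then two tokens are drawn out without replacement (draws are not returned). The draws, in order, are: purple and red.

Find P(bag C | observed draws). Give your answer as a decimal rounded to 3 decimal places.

For each hypothesis, P(data | H) works out to: P(data | bag A) = (3/12)(9/11) = 9/44; P(data | bag B) = (3/10)(7/9) = 7/30; P(data | bag C) = (5/12)(7/11) = 35/132; P(data | bag D) = (4/5)(1/4) = 1/5.
Weighting by the prior gives 1/6 · 9/44 = 3/88, 1/3 · 7/30 = 7/90, 1/3 · 35/132 = 35/396, 1/6 · 1/5 = 1/30; summing to 185/792.
Therefore the posterior P(bag C | data) = (35/396) / (185/792) = 14/37.

0.378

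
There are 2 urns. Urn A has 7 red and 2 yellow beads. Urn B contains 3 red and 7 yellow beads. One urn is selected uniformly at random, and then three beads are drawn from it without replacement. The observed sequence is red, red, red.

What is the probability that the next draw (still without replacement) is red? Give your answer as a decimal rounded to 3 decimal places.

The likelihood of the observed sequence under each hypothesis: P(data | urn A) = (7/9)(6/8)(5/7) = 5/12; P(data | urn B) = (3/10)(2/9)(1/8) = 1/120.
Weighting by the prior gives 1/2 · 5/12 = 5/24, 1/2 · 1/120 = 1/240; summing to 17/80.
The posterior is then P(urn A | data) = 50/51, P(urn B | data) = 1/51.
So P(red next | data) = Σ P(red next | H) P(H | data) = (2/3)(50/51) + (0)(1/51) = 100/153.

0.654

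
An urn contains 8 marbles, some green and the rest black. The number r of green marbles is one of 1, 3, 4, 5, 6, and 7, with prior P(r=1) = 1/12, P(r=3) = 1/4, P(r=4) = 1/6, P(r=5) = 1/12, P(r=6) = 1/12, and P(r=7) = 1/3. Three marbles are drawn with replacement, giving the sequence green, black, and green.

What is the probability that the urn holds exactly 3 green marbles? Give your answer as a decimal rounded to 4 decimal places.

Compute the likelihood of the observed sequence for each case: P(data | r = 1) = (1/8)(7/8)(1/8) = 0.013672; P(data | r = 3) = (3/8)(5/8)(3/8) = 0.087891; P(data | r = 4) = (4/8)(4/8)(4/8) = 0.125; P(data | r = 5) = (5/8)(3/8)(5/8) = 0.14648; P(data | r = 6) = (6/8)(2/8)(6/8) = 0.14062; P(data | r = 7) = (7/8)(1/8)(7/8) = 0.095703.
Weighting by the prior gives 1/12 · 0.013672 = 0.0011393, 1/4 · 0.087891 = 0.021973, 1/6 · 0.125 = 0.020833, 1/12 · 0.14648 = 0.012207, 1/12 · 0.14062 = 0.011719, 1/3 · 0.095703 = 0.031901; summing to 0.099772.
Therefore the posterior P(r = 3 | data) = (0.021973) / (0.099772) = 0.22023.

0.2202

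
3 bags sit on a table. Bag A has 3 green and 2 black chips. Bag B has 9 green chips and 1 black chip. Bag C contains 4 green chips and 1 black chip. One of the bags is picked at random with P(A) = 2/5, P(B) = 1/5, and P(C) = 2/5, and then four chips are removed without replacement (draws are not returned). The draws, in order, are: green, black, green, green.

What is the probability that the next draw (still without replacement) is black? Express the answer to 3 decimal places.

Compute the likelihood of the observed sequence for each case: P(data | bag A) = (3/5)(2/4)(2/3)(1/2) = 1/10; P(data | bag B) = (9/10)(1/9)(8/8)(7/7) = 1/10; P(data | bag C) = (4/5)(1/4)(3/3)(2/2) = 1/5.
Weighting by the prior gives 2/5 · 1/10 = 1/25, 1/5 · 1/10 = 1/50, 2/5 · 1/5 = 2/25; with total 7/50.
Dividing through by the total gives posterior P(bag A | data) = 2/7, P(bag B | data) = 1/7, P(bag C | data) = 4/7.
The predictive probability is P(black next | data) = (1)(2/7) + (0)(1/7) + (0)(4/7) = 2/7.

0.286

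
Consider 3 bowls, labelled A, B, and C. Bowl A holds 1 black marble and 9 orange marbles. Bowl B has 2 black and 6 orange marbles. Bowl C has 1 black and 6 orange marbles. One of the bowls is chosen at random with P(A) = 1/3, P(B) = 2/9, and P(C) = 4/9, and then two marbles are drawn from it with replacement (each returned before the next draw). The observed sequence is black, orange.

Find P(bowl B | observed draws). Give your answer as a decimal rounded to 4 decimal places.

0.3305

For each hypothesis, P(data | H) works out to: P(data | bowl A) = (1/10)(9/10) = 0.09; P(data | bowl B) = (2/8)(6/8) = 0.1875; P(data | bowl C) = (1/7)(6/7) = 0.12245.
The prior-weighted likelihoods are 1/3 · 0.09 = 0.03, 2/9 · 0.1875 = 0.041667, 4/9 · 0.12245 = 0.054422; with total 0.12609.
So P(bowl B | data) = (0.041667) / (0.12609) = 0.33046.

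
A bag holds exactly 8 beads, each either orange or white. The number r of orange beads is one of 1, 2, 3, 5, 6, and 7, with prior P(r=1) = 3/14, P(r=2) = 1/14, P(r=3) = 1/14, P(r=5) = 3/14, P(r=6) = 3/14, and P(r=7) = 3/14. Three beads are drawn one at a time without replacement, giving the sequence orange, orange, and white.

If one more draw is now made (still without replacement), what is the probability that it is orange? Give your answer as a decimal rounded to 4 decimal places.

0.7273

Under each hypothesis, the probability of the observed sequence is: P(data | r = 1) = (1/8)(0/7) = 0; P(data | r = 2) = (2/8)(1/7)(6/6) = 1/28; P(data | r = 3) = (3/8)(2/7)(5/6) = 5/56; P(data | r = 5) = (5/8)(4/7)(3/6) = 5/28; P(data | r = 6) = (6/8)(5/7)(2/6) = 5/28; P(data | r = 7) = (7/8)(6/7)(1/6) = 1/8.
Multiplying each by its prior: 3/14 · 0 = 0, 1/14 · 1/28 = 1/392, 1/14 · 5/56 = 5/784, 3/14 · 5/28 = 15/392, 3/14 · 5/28 = 15/392, 3/14 · 1/8 = 3/112; summing to 11/98.
The posterior is then P(r = 1 | data) = 0, P(r = 2 | data) = 1/44, P(r = 3 | data) = 5/88, P(r = 5 | data) = 15/44, P(r = 6 | data) = 15/44, P(r = 7 | data) = 21/88.
The predictive probability is P(orange next | data) = (0)(1/44) + (1/5)(5/88) + (3/5)(15/44) + (4/5)(15/44) + (1)(21/88) = 8/11.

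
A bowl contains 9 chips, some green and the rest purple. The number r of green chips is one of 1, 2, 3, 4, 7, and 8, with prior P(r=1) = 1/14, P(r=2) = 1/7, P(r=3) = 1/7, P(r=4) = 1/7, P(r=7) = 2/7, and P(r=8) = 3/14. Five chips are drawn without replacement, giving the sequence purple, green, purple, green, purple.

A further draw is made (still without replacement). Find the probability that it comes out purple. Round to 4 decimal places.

For each hypothesis, P(data | H) works out to: P(data | r = 1) = (8/9)(1/8)(7/7)(0/6) = 0; P(data | r = 2) = (7/9)(2/8)(6/7)(1/6)(5/5) = 0.027778; P(data | r = 3) = (6/9)(3/8)(5/7)(2/6)(4/5) = 0.047619; P(data | r = 4) = (5/9)(4/8)(4/7)(3/6)(3/5) = 0.047619; P(data | r = 7) = (2/9)(7/8)(1/7)(6/6)(0/5) = 0; P(data | r = 8) = (1/9)(8/8)(0/7) = 0.
Multiplying each by its prior: 1/14 · 0 = 0, 1/7 · 0.027778 = 0.0039683, 1/7 · 0.047619 = 0.0068027, 1/7 · 0.047619 = 0.0068027, 2/7 · 0 = 0, 3/14 · 0 = 0; summing to 0.017574.
Normalising, the posterior is P(r = 1 | data) = 0, P(r = 2 | data) = 0.22581, P(r = 3 | data) = 0.3871, P(r = 4 | data) = 0.3871, P(r = 7 | data) = 0, P(r = 8 | data) = 0.
The predictive probability is P(purple next | data) = (1)(0.22581) + (3/4)(0.3871) + (1/2)(0.3871) = 0.70968.

0.7097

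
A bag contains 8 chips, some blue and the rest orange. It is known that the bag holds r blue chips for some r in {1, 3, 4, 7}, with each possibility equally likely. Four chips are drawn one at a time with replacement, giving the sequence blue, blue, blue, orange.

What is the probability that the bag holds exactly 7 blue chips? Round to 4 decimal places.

0.4629

Compute the likelihood of the observed sequence for each case: P(data | r = 1) = (1/8)(1/8)(1/8)(7/8) = 0.001709; P(data | r = 3) = (3/8)(3/8)(3/8)(5/8) = 0.032959; P(data | r = 4) = (4/8)(4/8)(4/8)(4/8) = 0.0625; P(data | r = 7) = (7/8)(7/8)(7/8)(1/8) = 0.08374.
The prior-weighted likelihoods are 1/4 · 0.001709 = 0.00042725, 1/4 · 0.032959 = 0.0082397, 1/4 · 0.0625 = 0.015625, 1/4 · 0.08374 = 0.020935; summing to 0.045227.
Hence P(r = 7 | data) = (0.020935) / (0.045227) = 0.46289.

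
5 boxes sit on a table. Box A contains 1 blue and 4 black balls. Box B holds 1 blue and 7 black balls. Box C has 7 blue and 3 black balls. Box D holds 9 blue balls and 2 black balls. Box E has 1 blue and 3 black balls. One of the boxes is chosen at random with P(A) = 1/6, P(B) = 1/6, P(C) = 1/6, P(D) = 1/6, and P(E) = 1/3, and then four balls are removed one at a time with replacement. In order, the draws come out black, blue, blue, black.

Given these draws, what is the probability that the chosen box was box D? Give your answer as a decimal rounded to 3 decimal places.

0.127

Under each hypothesis, the probability of the observed sequence is: P(data | box A) = (4/5)(1/5)(1/5)(4/5) = 0.0256; P(data | box B) = (7/8)(1/8)(1/8)(7/8) = 0.011963; P(data | box C) = (3/10)(7/10)(7/10)(3/10) = 0.0441; P(data | box D) = (2/11)(9/11)(9/11)(2/11) = 0.02213; P(data | box E) = (3/4)(1/4)(1/4)(3/4) = 0.035156.
The prior-weighted likelihoods are 1/6 · 0.0256 = 0.0042667, 1/6 · 0.011963 = 0.0019938, 1/6 · 0.0441 = 0.00735, 1/6 · 0.02213 = 0.0036883, 1/3 · 0.035156 = 0.011719; these sum to 0.029018.
By Bayes' rule, P(box D | data) = (0.0036883) / (0.029018) = 0.12711.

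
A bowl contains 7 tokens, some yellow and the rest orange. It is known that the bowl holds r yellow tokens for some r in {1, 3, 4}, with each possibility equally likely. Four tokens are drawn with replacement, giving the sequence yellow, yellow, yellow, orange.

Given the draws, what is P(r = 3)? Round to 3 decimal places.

0.353

The likelihood of the observed sequence under each hypothesis: P(data | r = 1) = (1/7)(1/7)(1/7)(6/7) = 0.002499; P(data | r = 3) = (3/7)(3/7)(3/7)(4/7) = 0.044981; P(data | r = 4) = (4/7)(4/7)(4/7)(3/7) = 0.079967.
The prior-weighted likelihoods are 1/3 · 0.002499 = 0.00083299, 1/3 · 0.044981 = 0.014994, 1/3 · 0.079967 = 0.026656; with total 0.042482.
Hence P(r = 3 | data) = (0.014994) / (0.042482) = 0.35294.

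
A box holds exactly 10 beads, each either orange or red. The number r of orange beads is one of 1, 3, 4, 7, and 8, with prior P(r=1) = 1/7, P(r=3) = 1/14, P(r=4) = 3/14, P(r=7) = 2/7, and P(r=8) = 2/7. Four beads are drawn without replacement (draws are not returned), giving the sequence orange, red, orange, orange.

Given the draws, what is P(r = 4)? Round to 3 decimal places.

Compute the likelihood of the observed sequence for each case: P(data | r = 1) = (1/10)(9/9)(0/8) = 0; P(data | r = 3) = (3/10)(7/9)(2/8)(1/7) = 0.0083333; P(data | r = 4) = (4/10)(6/9)(3/8)(2/7) = 0.028571; P(data | r = 7) = (7/10)(3/9)(6/8)(5/7) = 0.125; P(data | r = 8) = (8/10)(2/9)(7/8)(6/7) = 0.13333.
Multiplying each by its prior: 1/7 · 0 = 0, 1/14 · 0.0083333 = 0.00059524, 3/14 · 0.028571 = 0.0061224, 2/7 · 0.125 = 0.035714, 2/7 · 0.13333 = 0.038095; summing to 0.080527.
Therefore the posterior P(r = 4 | data) = (0.0061224) / (0.080527) = 0.07603.

0.076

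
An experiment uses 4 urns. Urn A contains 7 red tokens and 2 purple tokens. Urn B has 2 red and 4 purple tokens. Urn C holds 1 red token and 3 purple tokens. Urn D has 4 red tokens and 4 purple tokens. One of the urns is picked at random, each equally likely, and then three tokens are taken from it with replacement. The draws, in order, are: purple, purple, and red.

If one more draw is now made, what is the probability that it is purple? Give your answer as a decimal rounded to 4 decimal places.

For each hypothesis, P(data | H) works out to: P(data | urn A) = (2/9)(2/9)(7/9) = 0.038409; P(data | urn B) = (4/6)(4/6)(2/6) = 0.14815; P(data | urn C) = (3/4)(3/4)(1/4) = 0.14062; P(data | urn D) = (4/8)(4/8)(4/8) = 0.125.
Weighting by the prior gives 1/4 · 0.038409 = 0.0096022, 1/4 · 0.14815 = 0.037037, 1/4 · 0.14062 = 0.035156, 1/4 · 0.125 = 0.03125; these sum to 0.11305.
Normalising, the posterior is P(urn A | data) = 0.084941, P(urn B | data) = 0.32763, P(urn C | data) = 0.31099, P(urn D | data) = 0.27644.
Averaging over the posterior, P(purple next | data) = (2/9)(0.084941) + (2/3)(0.32763) + (3/4)(0.31099) + (1/2)(0.27644) = 0.60876.

0.6088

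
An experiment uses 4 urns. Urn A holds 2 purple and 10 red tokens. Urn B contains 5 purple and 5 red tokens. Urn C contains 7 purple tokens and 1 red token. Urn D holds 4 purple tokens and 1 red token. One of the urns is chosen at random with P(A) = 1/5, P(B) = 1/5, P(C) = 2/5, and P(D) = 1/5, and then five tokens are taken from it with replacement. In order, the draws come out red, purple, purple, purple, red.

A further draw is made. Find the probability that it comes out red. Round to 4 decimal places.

0.3297

For each hypothesis, P(data | H) works out to: P(data | urn A) = (10/12)(2/12)(2/12)(2/12)(10/12) = 0.003215; P(data | urn B) = (5/10)(5/10)(5/10)(5/10)(5/10) = 0.03125; P(data | urn C) = (1/8)(7/8)(7/8)(7/8)(1/8) = 0.010468; P(data | urn D) = (1/5)(4/5)(4/5)(4/5)(1/5) = 0.02048.
The prior-weighted likelihoods are 1/5 · 0.003215 = 0.000643, 1/5 · 0.03125 = 0.00625, 2/5 · 0.010468 = 0.004187, 1/5 · 0.02048 = 0.004096; with total 0.015176.
The posterior is then P(urn A | data) = 0.04237, P(urn B | data) = 0.41183, P(urn C | data) = 0.2759, P(urn D | data) = 0.2699.
Averaging over the posterior, P(red next | data) = (5/6)(0.04237) + (1/2)(0.41183) + (1/8)(0.2759) + (1/5)(0.2699) = 0.32969.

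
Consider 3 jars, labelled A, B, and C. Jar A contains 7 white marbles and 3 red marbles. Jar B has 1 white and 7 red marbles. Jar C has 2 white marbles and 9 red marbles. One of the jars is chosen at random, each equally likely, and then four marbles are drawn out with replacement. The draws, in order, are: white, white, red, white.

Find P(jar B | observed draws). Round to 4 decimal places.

For each hypothesis, P(data | H) works out to: P(data | jar A) = (7/10)(7/10)(3/10)(7/10) = 0.1029; P(data | jar B) = (1/8)(1/8)(7/8)(1/8) = 0.001709; P(data | jar C) = (2/11)(2/11)(9/11)(2/11) = 0.0049177.
Weighting by the prior gives 1/3 · 0.1029 = 0.0343, 1/3 · 0.001709 = 0.00056966, 1/3 · 0.0049177 = 0.0016392; these sum to 0.036509.
Therefore the posterior P(jar B | data) = (0.00056966) / (0.036509) = 0.015603.

0.0156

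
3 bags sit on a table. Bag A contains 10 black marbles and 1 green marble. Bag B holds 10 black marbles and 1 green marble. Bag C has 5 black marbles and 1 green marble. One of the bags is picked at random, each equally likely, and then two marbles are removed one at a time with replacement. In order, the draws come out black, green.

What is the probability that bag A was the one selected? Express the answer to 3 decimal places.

0.272

Under each hypothesis, the probability of the observed sequence is: P(data | bag A) = (10/11)(1/11) = 0.082645; P(data | bag B) = (10/11)(1/11) = 0.082645; P(data | bag C) = (5/6)(1/6) = 0.13889.
Weighting by the prior gives 1/3 · 0.082645 = 0.027548, 1/3 · 0.082645 = 0.027548, 1/3 · 0.13889 = 0.046296; these sum to 0.10139.
So P(bag A | data) = (0.027548) / (0.10139) = 0.2717.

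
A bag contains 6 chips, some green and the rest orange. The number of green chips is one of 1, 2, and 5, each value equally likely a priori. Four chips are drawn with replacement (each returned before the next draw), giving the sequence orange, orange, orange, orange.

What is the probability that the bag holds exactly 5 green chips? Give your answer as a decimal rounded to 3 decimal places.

0.001

The likelihood of the observed sequence under each hypothesis: P(data | r = 1) = (5/6)(5/6)(5/6)(5/6) = 0.48225; P(data | r = 2) = (4/6)(4/6)(4/6)(4/6) = 0.19753; P(data | r = 5) = (1/6)(1/6)(1/6)(1/6) = 0.0007716.
The prior-weighted likelihoods are 1/3 · 0.48225 = 0.16075, 1/3 · 0.19753 = 0.065844, 1/3 · 0.0007716 = 0.0002572; these sum to 0.22685.
Therefore the posterior P(r = 5 | data) = (0.0002572) / (0.22685) = 0.0011338.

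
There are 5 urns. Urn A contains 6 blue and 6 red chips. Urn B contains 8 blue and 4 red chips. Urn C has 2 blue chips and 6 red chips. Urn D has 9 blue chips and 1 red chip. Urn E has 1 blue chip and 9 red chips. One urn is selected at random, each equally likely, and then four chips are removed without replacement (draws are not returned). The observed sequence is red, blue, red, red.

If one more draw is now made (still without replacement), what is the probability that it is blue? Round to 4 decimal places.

For each hypothesis, P(data | H) works out to: P(data | urn A) = (6/12)(6/11)(5/10)(4/9) = 0.060606; P(data | urn B) = (4/12)(8/11)(3/10)(2/9) = 0.016162; P(data | urn C) = (6/8)(2/7)(5/6)(4/5) = 0.14286; P(data | urn D) = (1/10)(9/9)(0/8) = 0; P(data | urn E) = (9/10)(1/9)(8/8)(7/7) = 0.1.
The prior-weighted likelihoods are 1/5 · 0.060606 = 0.012121, 1/5 · 0.016162 = 0.0032323, 1/5 · 0.14286 = 0.028571, 1/5 · 0 = 0, 1/5 · 0.1 = 0.02; with total 0.063925.
Normalising, the posterior is P(urn A | data) = 0.18962, P(urn B | data) = 0.050564, P(urn C | data) = 0.44695, P(urn D | data) = 0, P(urn E | data) = 0.31287.
Averaging over the posterior, P(blue next | data) = (5/8)(0.18962) + (7/8)(0.050564) + (1/4)(0.44695) + (0)(0.31287) = 0.27449.

0.2745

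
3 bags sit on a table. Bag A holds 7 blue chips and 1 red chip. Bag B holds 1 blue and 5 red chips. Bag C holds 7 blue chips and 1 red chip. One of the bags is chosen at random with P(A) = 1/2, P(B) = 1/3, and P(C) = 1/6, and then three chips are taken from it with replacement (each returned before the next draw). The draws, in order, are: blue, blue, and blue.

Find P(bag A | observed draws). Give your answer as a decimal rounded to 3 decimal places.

0.747

Under each hypothesis, the probability of the observed sequence is: P(data | bag A) = (7/8)(7/8)(7/8) = 0.66992; P(data | bag B) = (1/6)(1/6)(1/6) = 0.0046296; P(data | bag C) = (7/8)(7/8)(7/8) = 0.66992.
Weighting by the prior gives 1/2 · 0.66992 = 0.33496, 1/3 · 0.0046296 = 0.0015432, 1/6 · 0.66992 = 0.11165; summing to 0.44816.
So P(bag A | data) = (0.33496) / (0.44816) = 0.74742.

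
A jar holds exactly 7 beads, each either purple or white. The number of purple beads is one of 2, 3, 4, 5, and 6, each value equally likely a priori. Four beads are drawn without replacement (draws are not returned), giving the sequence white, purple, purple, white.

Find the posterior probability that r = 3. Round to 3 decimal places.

0.321

Under each hypothesis, the probability of the observed sequence is: P(data | r = 2) = (5/7)(2/6)(1/5)(4/4) = 1/21; P(data | r = 3) = (4/7)(3/6)(2/5)(3/4) = 3/35; P(data | r = 4) = (3/7)(4/6)(3/5)(2/4) = 3/35; P(data | r = 5) = (2/7)(5/6)(4/5)(1/4) = 1/21; P(data | r = 6) = (1/7)(6/6)(5/5)(0/4) = 0.
Weighting by the prior gives 1/5 · 1/21 = 1/105, 1/5 · 3/35 = 3/175, 1/5 · 3/35 = 3/175, 1/5 · 1/21 = 1/105, 1/5 · 0 = 0; with total 4/75.
So P(r = 3 | data) = (3/175) / (4/75) = 9/28.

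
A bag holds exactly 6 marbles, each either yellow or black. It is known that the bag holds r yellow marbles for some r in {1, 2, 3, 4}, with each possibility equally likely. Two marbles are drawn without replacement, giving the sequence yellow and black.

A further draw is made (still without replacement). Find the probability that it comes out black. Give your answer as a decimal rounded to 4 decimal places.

0.5833

The likelihood of the observed sequence under each hypothesis: P(data | r = 1) = (1/6)(5/5) = 1/6; P(data | r = 2) = (2/6)(4/5) = 4/15; P(data | r = 3) = (3/6)(3/5) = 3/10; P(data | r = 4) = (4/6)(2/5) = 4/15.
Multiplying each by its prior: 1/4 · 1/6 = 1/24, 1/4 · 4/15 = 1/15, 1/4 · 3/10 = 3/40, 1/4 · 4/15 = 1/15; summing to 1/4.
The posterior is then P(r = 1 | data) = 1/6, P(r = 2 | data) = 4/15, P(r = 3 | data) = 3/10, P(r = 4 | data) = 4/15.
Averaging over the posterior, P(black next | data) = (1)(1/6) + (3/4)(4/15) + (1/2)(3/10) + (1/4)(4/15) = 7/12.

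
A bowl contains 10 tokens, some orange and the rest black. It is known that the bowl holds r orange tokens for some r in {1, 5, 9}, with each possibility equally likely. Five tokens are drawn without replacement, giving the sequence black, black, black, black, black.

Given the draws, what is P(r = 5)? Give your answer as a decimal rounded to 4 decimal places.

Compute the likelihood of the observed sequence for each case: P(data | r = 1) = (9/10)(8/9)(7/8)(6/7)(5/6) = 1/2; P(data | r = 5) = (5/10)(4/9)(3/8)(2/7)(1/6) = 1/252; P(data | r = 9) = (1/10)(0/9) = 0.
Multiplying each by its prior: 1/3 · 1/2 = 1/6, 1/3 · 1/252 = 1/756, 1/3 · 0 = 0; with total 127/756.
So P(r = 5 | data) = (1/756) / (127/756) = 1/127.

0.0079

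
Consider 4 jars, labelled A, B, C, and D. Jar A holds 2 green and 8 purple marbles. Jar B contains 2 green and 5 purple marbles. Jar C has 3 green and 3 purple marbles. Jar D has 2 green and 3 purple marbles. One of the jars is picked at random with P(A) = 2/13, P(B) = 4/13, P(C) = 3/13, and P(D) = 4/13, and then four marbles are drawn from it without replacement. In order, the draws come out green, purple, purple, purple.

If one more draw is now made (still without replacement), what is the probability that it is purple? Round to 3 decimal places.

0.435

The likelihood of the observed sequence under each hypothesis: P(data | jar A) = (2/10)(8/9)(7/8)(6/7) = 0.13333; P(data | jar B) = (2/7)(5/6)(4/5)(3/4) = 0.14286; P(data | jar C) = (3/6)(3/5)(2/4)(1/3) = 0.05; P(data | jar D) = (2/5)(3/4)(2/3)(1/2) = 0.1.
Weighting by the prior gives 2/13 · 0.13333 = 0.020513, 4/13 · 0.14286 = 0.043956, 3/13 · 0.05 = 0.011538, 4/13 · 0.1 = 0.030769; with total 0.10678.
Normalising, the posterior is P(jar A | data) = 0.19211, P(jar B | data) = 0.41166, P(jar C | data) = 0.10806, P(jar D | data) = 0.28816.
Averaging over the posterior, P(purple next | data) = (5/6)(0.19211) + (2/3)(0.41166) + (0)(0.10806) + (0)(0.28816) = 0.43453.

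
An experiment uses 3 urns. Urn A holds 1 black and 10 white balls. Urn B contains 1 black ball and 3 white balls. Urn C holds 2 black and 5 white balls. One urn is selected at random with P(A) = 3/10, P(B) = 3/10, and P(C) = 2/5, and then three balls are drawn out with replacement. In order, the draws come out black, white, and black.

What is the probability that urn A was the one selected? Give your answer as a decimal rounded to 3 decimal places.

0.057

Under each hypothesis, the probability of the observed sequence is: P(data | urn A) = (1/11)(10/11)(1/11) = 0.0075131; P(data | urn B) = (1/4)(3/4)(1/4) = 0.046875; P(data | urn C) = (2/7)(5/7)(2/7) = 0.058309.
Multiplying each by its prior: 3/10 · 0.0075131 = 0.0022539, 3/10 · 0.046875 = 0.014063, 2/5 · 0.058309 = 0.023324; summing to 0.03964.
Therefore the posterior P(urn A | data) = (0.0022539) / (0.03964) = 0.05686.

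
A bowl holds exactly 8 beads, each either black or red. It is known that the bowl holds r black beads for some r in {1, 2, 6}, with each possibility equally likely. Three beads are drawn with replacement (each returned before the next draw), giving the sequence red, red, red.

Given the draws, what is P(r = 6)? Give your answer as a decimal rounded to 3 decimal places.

0.014

Under each hypothesis, the probability of the observed sequence is: P(data | r = 1) = (7/8)(7/8)(7/8) = 0.66992; P(data | r = 2) = (6/8)(6/8)(6/8) = 0.42188; P(data | r = 6) = (2/8)(2/8)(2/8) = 0.015625.
The prior-weighted likelihoods are 1/3 · 0.66992 = 0.22331, 1/3 · 0.42188 = 0.14062, 1/3 · 0.015625 = 0.0052083; summing to 0.36914.
By Bayes' rule, P(r = 6 | data) = (0.0052083) / (0.36914) = 0.014109.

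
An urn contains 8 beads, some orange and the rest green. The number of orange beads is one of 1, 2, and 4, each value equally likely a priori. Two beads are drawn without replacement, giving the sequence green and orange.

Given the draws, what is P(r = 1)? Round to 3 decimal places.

0.200

The likelihood of the observed sequence under each hypothesis: P(data | r = 1) = (7/8)(1/7) = 1/8; P(data | r = 2) = (6/8)(2/7) = 3/14; P(data | r = 4) = (4/8)(4/7) = 2/7.
Multiplying each by its prior: 1/3 · 1/8 = 1/24, 1/3 · 3/14 = 1/14, 1/3 · 2/7 = 2/21; these sum to 5/24.
Therefore the posterior P(r = 1 | data) = (1/24) / (5/24) = 1/5.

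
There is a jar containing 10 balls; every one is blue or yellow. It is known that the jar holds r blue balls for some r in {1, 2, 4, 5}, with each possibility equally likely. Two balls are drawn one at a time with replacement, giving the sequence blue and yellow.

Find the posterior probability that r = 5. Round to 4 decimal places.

The likelihood of the observed sequence under each hypothesis: P(data | r = 1) = (1/10)(9/10) = 9/100; P(data | r = 2) = (2/10)(8/10) = 4/25; P(data | r = 4) = (4/10)(6/10) = 6/25; P(data | r = 5) = (5/10)(5/10) = 1/4.
Weighting by the prior gives 1/4 · 9/100 = 9/400, 1/4 · 4/25 = 1/25, 1/4 · 6/25 = 3/50, 1/4 · 1/4 = 1/16; these sum to 37/200.
Therefore the posterior P(r = 5 | data) = (1/16) / (37/200) = 25/74.

0.3378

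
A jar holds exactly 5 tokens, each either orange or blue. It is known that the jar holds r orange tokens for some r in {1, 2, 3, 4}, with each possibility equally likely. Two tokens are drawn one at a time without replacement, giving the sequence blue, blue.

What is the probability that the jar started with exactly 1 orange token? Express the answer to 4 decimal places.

For each hypothesis, P(data | H) works out to: P(data | r = 1) = (4/5)(3/4) = 3/5; P(data | r = 2) = (3/5)(2/4) = 3/10; P(data | r = 3) = (2/5)(1/4) = 1/10; P(data | r = 4) = (1/5)(0/4) = 0.
The prior-weighted likelihoods are 1/4 · 3/5 = 3/20, 1/4 · 3/10 = 3/40, 1/4 · 1/10 = 1/40, 1/4 · 0 = 0; these sum to 1/4.
By Bayes' rule, P(r = 1 | data) = (3/20) / (1/4) = 3/5.

0.6000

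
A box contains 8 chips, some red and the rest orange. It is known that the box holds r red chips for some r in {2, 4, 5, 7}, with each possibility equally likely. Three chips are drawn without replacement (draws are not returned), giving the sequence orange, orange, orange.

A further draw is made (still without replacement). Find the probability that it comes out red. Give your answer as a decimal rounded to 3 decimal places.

Compute the likelihood of the observed sequence for each case: P(data | r = 2) = (6/8)(5/7)(4/6) = 5/14; P(data | r = 4) = (4/8)(3/7)(2/6) = 1/14; P(data | r = 5) = (3/8)(2/7)(1/6) = 1/56; P(data | r = 7) = (1/8)(0/7) = 0.
Weighting by the prior gives 1/4 · 5/14 = 5/56, 1/4 · 1/14 = 1/56, 1/4 · 1/56 = 1/224, 1/4 · 0 = 0; these sum to 25/224.
Normalising, the posterior is P(r = 2 | data) = 4/5, P(r = 4 | data) = 4/25, P(r = 5 | data) = 1/25, P(r = 7 | data) = 0.
The predictive probability is P(red next | data) = (2/5)(4/5) + (4/5)(4/25) + (1)(1/25) = 61/125.

0.488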